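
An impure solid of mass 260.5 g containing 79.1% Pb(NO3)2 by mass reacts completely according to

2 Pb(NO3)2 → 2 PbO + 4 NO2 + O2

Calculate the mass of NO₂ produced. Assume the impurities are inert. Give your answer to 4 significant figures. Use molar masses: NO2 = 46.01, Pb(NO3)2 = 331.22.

57.25 g

Mass of pure Pb(NO3)2 = 260.5 g × 0.791 = 206.06 g.
n(Pb(NO3)2) = 206.06 g / 331.22 g/mol = 0.62211 mol.
From the equation the Pb(NO3)2:NO2 mole ratio is 2:4, so n(NO2) = 0.62211 × 4/2 = 1.2442 mol.
Mass of NO2 = 1.2442 mol × 46.01 g/mol = 57.247 g.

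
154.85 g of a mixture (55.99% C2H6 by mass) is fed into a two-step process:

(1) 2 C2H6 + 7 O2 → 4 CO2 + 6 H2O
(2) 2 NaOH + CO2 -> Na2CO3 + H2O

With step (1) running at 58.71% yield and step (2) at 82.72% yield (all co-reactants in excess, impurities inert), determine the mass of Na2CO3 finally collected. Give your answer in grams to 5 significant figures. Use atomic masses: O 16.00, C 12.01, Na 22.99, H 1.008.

296.85 g

Pure C2H6 = 154.85 × 0.5599 = 86.7005 g.
M(C2H6) = 2(12.01) + 6(1.008) = 30.068 g/mol.
M(Na2CO3) = 2(22.99) + 12.01 + 3(16.00) = 105.99 g/mol.
n(C2H6) = 86.7005 / 30.068 = 2.88348 mol.
Step 1 (C2H6:CO2 = 2:4): theoretical n(CO2) = 5.76696 mol; at 58.71% yield, n(CO2) = 3.38578 mol.
Step 2 (CO2:Na2CO3 = 1:1): theoretical n(Na2CO3) = 3.38578 mol, so theoretical mass = 3.38578 × 105.99 = 358.859 g.
At 82.72% yield, actual mass of Na2CO3 = 358.859 × 0.8272 = 296.848 g.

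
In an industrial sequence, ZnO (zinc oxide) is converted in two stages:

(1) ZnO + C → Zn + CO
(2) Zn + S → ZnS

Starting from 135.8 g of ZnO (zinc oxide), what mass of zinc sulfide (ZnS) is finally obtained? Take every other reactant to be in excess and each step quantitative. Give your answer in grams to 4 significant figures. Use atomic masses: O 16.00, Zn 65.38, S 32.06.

162.6 g

M(ZnO) = 65.38 + 16.00 = 81.38 g/mol.
M(ZnS) = 65.38 + 32.06 = 97.44 g/mol.
n(ZnO) = 135.80 / 81.38 = 1.6687 mol.
Step 1 gives a 1:1 ratio of ZnO to Zn, so n(Zn) = 1.6687 mol.
In step 2 the Zn:ZnS ratio is 1:1, so n(ZnS) = 1.6687 mol.
Mass of ZnS = 1.6687 × 97.44 = 162.60 g.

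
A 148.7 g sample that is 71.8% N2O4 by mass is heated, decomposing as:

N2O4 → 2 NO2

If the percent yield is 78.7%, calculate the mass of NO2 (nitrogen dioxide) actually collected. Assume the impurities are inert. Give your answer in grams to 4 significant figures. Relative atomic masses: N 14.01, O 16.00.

84.03 g

Pure N2O4 available = 148.7 g × 0.718 = 106.77 g.
M(N2O4) = 2(14.01) + 4(16.00) = 92.02 g/mol.
M(NO2) = 14.01 + 2(16.00) = 46.01 g/mol.
n(N2O4) = 106.77 g / 92.02 g/mol = 1.1603 mol.
From the equation the N2O4:NO2 mole ratio is 1:2, so n(NO2) = 1.1603 × 2/1 = 2.3205 mol.
Mass of NO2 = 2.3205 mol × 46.01 g/mol = 106.77 g.
Actual mass collected = 106.77 g × 0.787 = 84.025 g.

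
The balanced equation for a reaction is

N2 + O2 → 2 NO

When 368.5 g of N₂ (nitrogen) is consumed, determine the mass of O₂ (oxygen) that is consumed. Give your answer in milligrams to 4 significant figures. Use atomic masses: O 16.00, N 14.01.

M(N2) = 2(14.01) = 28.02 g/mol.
M(O2) = 2(16.00) = 32.00 g/mol.
n(N2) = 368.50 g / 28.02 g/mol = 13.151 mol.
From the equation the N2:O2 mole ratio is 1:1, so n(O2) = 13.151 × 1/1 = 13.151 mol.
Mass of O2 = 13.151 mol × 32.00 g/mol = 420.84 g.
Converting to mg: 420.84 g = 420800 mg.

420800 mg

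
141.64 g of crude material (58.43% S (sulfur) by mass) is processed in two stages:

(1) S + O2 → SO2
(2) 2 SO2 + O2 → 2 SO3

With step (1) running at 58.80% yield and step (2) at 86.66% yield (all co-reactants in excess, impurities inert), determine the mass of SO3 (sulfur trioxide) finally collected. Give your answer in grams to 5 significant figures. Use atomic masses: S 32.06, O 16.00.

Pure S = 141.64 × 0.5843 = 82.7603 g.
M(S) = 32.06 g/mol.
M(SO3) = 32.06 + 3(16.00) = 80.06 g/mol.
n(S) = 82.7603 / 32.06 = 2.58142 mol.
Step 1 (S:SO2 = 1:1): theoretical n(SO2) = 2.58142 mol; at 58.80% yield, n(SO2) = 1.51787 mol.
Step 2 (SO2:SO3 = 2:2): theoretical n(SO3) = 1.51787 mol, so theoretical mass = 1.51787 × 80.06 = 121.521 g.
At 86.66% yield, actual mass of SO3 = 121.521 × 0.8666 = 105.310 g.

105.31 g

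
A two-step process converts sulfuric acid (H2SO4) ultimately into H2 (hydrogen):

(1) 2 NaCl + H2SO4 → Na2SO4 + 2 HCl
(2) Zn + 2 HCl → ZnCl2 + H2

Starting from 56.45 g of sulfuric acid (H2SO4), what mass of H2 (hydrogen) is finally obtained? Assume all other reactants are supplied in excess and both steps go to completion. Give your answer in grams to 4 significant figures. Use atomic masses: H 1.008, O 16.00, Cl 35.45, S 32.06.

1.160 g

M(H2SO4) = 2(1.008) + 32.06 + 4(16.00) = 98.076 g/mol.
M(H2) = 2(1.008) = 2.016 g/mol.
n(H2SO4) = 56.450 / 98.076 = 0.57557 mol.
Step 1 gives a 1:2 ratio of H2SO4 to HCl, so n(HCl) = 1.1511 mol.
In step 2 the HCl:H2 ratio is 2:1, so n(H2) = 0.57557 mol.
Mass of H2 = 0.57557 × 2.016 = 1.1604 g.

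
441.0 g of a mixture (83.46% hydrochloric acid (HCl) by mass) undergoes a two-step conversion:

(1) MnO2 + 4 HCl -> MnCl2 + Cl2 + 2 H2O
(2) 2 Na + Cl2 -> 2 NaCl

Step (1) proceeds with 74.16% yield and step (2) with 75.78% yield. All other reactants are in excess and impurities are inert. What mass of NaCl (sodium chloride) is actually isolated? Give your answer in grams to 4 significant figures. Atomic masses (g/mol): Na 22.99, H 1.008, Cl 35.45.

165.8 g

Pure HCl = 441.0 × 0.8346 = 368.06 g.
M(HCl) = 1.008 + 35.45 = 36.458 g/mol.
M(NaCl) = 22.99 + 35.45 = 58.44 g/mol.
n(HCl) = 368.06 / 36.458 = 10.095 mol.
Step 1 (HCl:Cl2 = 4:1): theoretical n(Cl2) = 2.5239 mol; at 74.16% yield, n(Cl2) = 1.8717 mol.
Step 2 (Cl2:NaCl = 1:2): theoretical n(NaCl) = 3.7434 mol, so theoretical mass = 3.7434 × 58.44 = 218.76 g.
At 75.78% yield, actual mass of NaCl = 218.76 × 0.7578 = 165.78 g.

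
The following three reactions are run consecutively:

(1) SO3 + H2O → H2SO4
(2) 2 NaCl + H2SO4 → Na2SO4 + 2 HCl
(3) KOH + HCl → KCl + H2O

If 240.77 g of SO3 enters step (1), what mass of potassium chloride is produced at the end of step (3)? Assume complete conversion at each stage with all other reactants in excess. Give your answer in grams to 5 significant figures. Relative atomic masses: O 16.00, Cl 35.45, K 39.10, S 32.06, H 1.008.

448.40 g

M(SO3) = 32.06 + 3(16.00) = 80.06 g/mol.
M(KCl) = 39.10 + 35.45 = 74.55 g/mol.
n(SO3) = 240.77 / 80.06 = 3.00737 mol.
Reaction (1): SO3→H2SO4 ratio 1:1 ⇒ n(H2SO4) = 3.00737 mol.
Reaction (2): H2SO4→HCl ratio 1:2 ⇒ n(HCl) = 6.01474 mol.
Reaction (3): HCl→KCl ratio 1:1 ⇒ n(KCl) = 6.01474 mol.
Mass of KCl = 6.01474 × 74.55 = 448.399 g.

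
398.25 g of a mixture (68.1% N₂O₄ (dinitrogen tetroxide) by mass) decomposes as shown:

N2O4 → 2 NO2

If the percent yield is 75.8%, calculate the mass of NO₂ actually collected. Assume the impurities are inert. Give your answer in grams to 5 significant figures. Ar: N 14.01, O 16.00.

205.58 g

Pure N2O4 available = 398.25 g × 0.681 = 271.208 g.
M(N2O4) = 2(14.01) + 4(16.00) = 92.02 g/mol.
M(NO2) = 14.01 + 2(16.00) = 46.01 g/mol.
n(N2O4) = 271.208 g / 92.02 g/mol = 2.94728 mol.
From the equation the N2O4:NO2 mole ratio is 1:2, so n(NO2) = 2.94728 × 2/1 = 5.89455 mol.
Mass of NO2 = 5.89455 mol × 46.01 g/mol = 271.208 g.
Actual mass collected = 271.208 g × 0.758 = 205.576 g.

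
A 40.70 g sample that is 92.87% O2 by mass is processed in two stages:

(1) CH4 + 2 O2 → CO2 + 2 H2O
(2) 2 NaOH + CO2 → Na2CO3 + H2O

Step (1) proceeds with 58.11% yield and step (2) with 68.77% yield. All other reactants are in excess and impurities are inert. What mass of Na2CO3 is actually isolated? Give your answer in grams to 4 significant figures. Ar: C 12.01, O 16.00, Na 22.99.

25.02 g

Pure O2 = 40.70 × 0.9287 = 37.798 g.
M(O2) = 2(16.00) = 32.00 g/mol.
M(Na2CO3) = 2(22.99) + 12.01 + 3(16.00) = 105.99 g/mol.
n(O2) = 37.798 / 32.00 = 1.1812 mol.
Step 1 (O2:CO2 = 2:1): theoretical n(CO2) = 0.59060 mol; at 58.11% yield, n(CO2) = 0.34319 mol.
Step 2 (CO2:Na2CO3 = 1:1): theoretical n(Na2CO3) = 0.34319 mol, so theoretical mass = 0.34319 × 105.99 = 36.375 g.
At 68.77% yield, actual mass of Na2CO3 = 36.375 × 0.6877 = 25.015 g.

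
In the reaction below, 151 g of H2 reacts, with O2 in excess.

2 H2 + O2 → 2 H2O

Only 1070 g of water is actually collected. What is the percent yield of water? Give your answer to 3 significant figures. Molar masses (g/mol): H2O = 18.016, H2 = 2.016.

79.3 %

n(H2) = 151.0 g / 2.016 g/mol = 74.90 mol.
From the equation the H2:H2O mole ratio is 2:2, so n(H2O) = 74.90 × 2/2 = 74.90 mol.
Mass of H2O = 74.90 mol × 18.016 g/mol = 1349 g.
This is the theoretical yield. Percent yield = 1070 g / 1349 g × 100% = 79.29%.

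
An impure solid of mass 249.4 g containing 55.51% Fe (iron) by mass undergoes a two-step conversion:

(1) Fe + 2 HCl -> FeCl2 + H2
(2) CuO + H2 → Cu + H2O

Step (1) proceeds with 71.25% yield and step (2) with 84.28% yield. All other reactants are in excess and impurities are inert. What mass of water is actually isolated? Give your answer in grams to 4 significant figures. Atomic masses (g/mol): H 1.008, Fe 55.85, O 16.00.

26.82 g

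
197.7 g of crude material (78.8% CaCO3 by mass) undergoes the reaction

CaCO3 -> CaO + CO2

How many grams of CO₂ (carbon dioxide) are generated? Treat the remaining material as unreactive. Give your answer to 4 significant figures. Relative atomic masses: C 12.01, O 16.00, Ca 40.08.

68.50 g

Mass of pure CaCO3 = 197.7 g × 0.788 = 155.79 g.
M(CaCO3) = 40.08 + 12.01 + 3(16.00) = 100.09 g/mol.
M(CO2) = 12.01 + 2(16.00) = 44.01 g/mol.
n(CaCO3) = 155.79 g / 100.09 g/mol = 1.5565 mol.
From the equation the CaCO3:CO2 mole ratio is 1:1, so n(CO2) = 1.5565 × 1/1 = 1.5565 mol.
Mass of CO2 = 1.5565 mol × 44.01 g/mol = 68.500 g.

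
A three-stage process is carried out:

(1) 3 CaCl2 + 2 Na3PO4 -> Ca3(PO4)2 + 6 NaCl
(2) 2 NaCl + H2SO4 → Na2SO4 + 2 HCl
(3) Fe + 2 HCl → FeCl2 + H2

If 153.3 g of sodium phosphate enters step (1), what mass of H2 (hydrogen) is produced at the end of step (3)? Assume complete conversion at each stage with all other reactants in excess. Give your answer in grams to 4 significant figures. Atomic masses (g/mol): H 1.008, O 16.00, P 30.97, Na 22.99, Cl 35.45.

M(Na3PO4) = 3(22.99) + 30.97 + 4(16.00) = 163.94 g/mol.
M(H2) = 2(1.008) = 2.016 g/mol.
n(Na3PO4) = 153.3 / 163.94 = 0.93510 mol.
Reaction (1): Na3PO4→NaCl ratio 2:6 ⇒ n(NaCl) = 2.8053 mol.
Reaction (2): NaCl→HCl ratio 2:2 ⇒ n(HCl) = 2.8053 mol.
Reaction (3): HCl→H2 ratio 2:1 ⇒ n(H2) = 1.4026 mol.
Mass of H2 = 1.4026 × 2.016 = 2.8277 g.

2.828 g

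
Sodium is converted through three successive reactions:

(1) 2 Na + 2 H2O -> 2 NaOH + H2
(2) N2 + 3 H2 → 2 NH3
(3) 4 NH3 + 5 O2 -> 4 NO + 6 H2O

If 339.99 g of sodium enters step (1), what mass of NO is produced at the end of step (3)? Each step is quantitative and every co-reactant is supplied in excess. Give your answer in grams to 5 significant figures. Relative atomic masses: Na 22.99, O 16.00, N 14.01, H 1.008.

M(Na) = 22.99 g/mol.
M(NO) = 14.01 + 16.00 = 30.01 g/mol.
n(Na) = 339.99 / 22.99 = 14.7886 mol.
Reaction (1): Na→H2 ratio 2:1 ⇒ n(H2) = 7.39430 mol.
Reaction (2): H2→NH3 ratio 3:2 ⇒ n(NH3) = 4.92953 mol.
Reaction (3): NH3→NO ratio 4:4 ⇒ n(NO) = 4.92953 mol.
Mass of NO = 4.92953 × 30.01 = 147.935 g.

147.94 g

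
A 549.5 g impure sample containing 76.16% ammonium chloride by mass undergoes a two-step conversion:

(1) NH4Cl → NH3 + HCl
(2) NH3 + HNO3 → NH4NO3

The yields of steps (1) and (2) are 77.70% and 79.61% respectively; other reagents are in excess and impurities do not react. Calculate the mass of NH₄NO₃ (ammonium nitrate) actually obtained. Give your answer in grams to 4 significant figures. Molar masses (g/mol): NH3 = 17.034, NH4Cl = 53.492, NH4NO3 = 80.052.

Pure NH4Cl = 549.5 × 0.7616 = 418.50 g.
n(NH4Cl) = 418.50 / 53.492 = 7.8236 mol.
Step 1 (NH4Cl:NH3 = 1:1): theoretical n(NH3) = 7.8236 mol; at 77.70% yield, n(NH3) = 6.0789 mol.
Step 2 (NH3:NH4NO3 = 1:1): theoretical n(NH4NO3) = 6.0789 mol, so theoretical mass = 6.0789 × 80.052 = 486.63 g.
At 79.61% yield, actual mass of NH4NO3 = 486.63 × 0.7961 = 387.41 g.

387.4 g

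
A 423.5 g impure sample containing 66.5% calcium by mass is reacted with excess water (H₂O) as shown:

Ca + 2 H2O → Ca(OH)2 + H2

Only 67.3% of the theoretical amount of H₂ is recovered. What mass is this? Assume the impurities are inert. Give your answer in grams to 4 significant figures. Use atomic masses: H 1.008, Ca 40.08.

Pure Ca available = 423.5 g × 0.665 = 281.63 g.
M(Ca) = 40.08 g/mol.
M(H2) = 2(1.008) = 2.016 g/mol.
n(Ca) = 281.63 g / 40.08 g/mol = 7.0266 mol.
From the equation the Ca:H2 mole ratio is 1:1, so n(H2) = 7.0266 × 1/1 = 7.0266 mol.
Mass of H2 = 7.0266 mol × 2.016 g/mol = 14.166 g.
Actual mass collected = 14.166 g × 0.673 = 9.5335 g.

9.534 g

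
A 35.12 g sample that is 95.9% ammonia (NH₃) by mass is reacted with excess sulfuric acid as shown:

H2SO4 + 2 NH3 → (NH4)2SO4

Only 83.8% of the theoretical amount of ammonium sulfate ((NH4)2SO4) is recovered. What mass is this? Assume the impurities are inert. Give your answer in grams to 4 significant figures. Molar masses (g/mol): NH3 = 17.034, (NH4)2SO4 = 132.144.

Pure NH3 available = 35.12 g × 0.959 = 33.680 g.
n(NH3) = 33.680 g / 17.034 g/mol = 1.9772 mol.
From the equation the NH3:(NH4)2SO4 mole ratio is 2:1, so n((NH4)2SO4) = 1.9772 × 1/2 = 0.98861 mol.
Mass of (NH4)2SO4 = 0.98861 mol × 132.144 g/mol = 130.64 g.
Actual mass collected = 130.64 g × 0.838 = 109.48 g.

109.5 g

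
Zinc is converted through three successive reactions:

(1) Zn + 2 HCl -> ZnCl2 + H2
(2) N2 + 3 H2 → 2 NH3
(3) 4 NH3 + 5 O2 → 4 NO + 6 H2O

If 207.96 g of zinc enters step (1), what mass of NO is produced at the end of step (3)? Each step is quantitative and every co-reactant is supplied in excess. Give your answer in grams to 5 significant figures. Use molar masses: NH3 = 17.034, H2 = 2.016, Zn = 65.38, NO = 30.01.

63.637 g

n(Zn) = 207.96 / 65.38 = 3.18079 mol.
Reaction (1): Zn→H2 ratio 1:1 ⇒ n(H2) = 3.18079 mol.
Reaction (2): H2→NH3 ratio 3:2 ⇒ n(NH3) = 2.12053 mol.
Reaction (3): NH3→NO ratio 4:4 ⇒ n(NO) = 2.12053 mol.
Mass of NO = 2.12053 × 30.01 = 63.6370 g.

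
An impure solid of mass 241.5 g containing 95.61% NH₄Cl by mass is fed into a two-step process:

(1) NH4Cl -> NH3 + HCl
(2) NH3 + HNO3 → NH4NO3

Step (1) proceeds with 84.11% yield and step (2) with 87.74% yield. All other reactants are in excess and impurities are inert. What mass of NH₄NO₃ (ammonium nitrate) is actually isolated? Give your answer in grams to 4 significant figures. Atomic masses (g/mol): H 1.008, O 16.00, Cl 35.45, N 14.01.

255.0 g

Pure NH4Cl = 241.5 × 0.9561 = 230.90 g.
M(NH4Cl) = 14.01 + 4(1.008) + 35.45 = 53.492 g/mol.
M(NH4NO3) = 2(14.01) + 4(1.008) + 3(16.00) = 80.052 g/mol.
n(NH4Cl) = 230.90 / 53.492 = 4.3165 mol.
Step 1 (NH4Cl:NH3 = 1:1): theoretical n(NH3) = 4.3165 mol; at 84.11% yield, n(NH3) = 3.6306 mol.
Step 2 (NH3:NH4NO3 = 1:1): theoretical n(NH4NO3) = 3.6306 mol, so theoretical mass = 3.6306 × 80.052 = 290.64 g.
At 87.74% yield, actual mass of NH4NO3 = 290.64 × 0.8774 = 255.01 g.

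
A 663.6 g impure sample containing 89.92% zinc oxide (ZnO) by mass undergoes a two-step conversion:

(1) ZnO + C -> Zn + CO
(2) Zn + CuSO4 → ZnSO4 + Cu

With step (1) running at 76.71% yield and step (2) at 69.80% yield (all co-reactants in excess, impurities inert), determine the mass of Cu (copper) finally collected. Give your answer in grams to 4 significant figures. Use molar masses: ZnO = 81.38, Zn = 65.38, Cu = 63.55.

249.5 g

Pure ZnO = 663.6 × 0.8992 = 596.71 g.
n(ZnO) = 596.71 / 81.38 = 7.3324 mol.
Step 1 (ZnO:Zn = 1:1): theoretical n(Zn) = 7.3324 mol; at 76.71% yield, n(Zn) = 5.6247 mol.
Step 2 (Zn:Cu = 1:1): theoretical n(Cu) = 5.6247 mol, so theoretical mass = 5.6247 × 63.55 = 357.45 g.
At 69.80% yield, actual mass of Cu = 357.45 × 0.6980 = 249.50 g.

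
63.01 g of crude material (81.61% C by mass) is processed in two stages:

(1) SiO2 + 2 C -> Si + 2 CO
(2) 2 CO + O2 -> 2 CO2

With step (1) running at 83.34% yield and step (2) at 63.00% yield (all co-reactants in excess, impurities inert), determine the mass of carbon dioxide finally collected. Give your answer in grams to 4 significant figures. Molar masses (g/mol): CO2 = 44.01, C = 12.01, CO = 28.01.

Pure C = 63.01 × 0.8161 = 51.422 g.
n(C) = 51.422 / 12.01 = 4.2816 mol.
Step 1 (C:CO = 2:2): theoretical n(CO) = 4.2816 mol; at 83.34% yield, n(CO) = 3.5683 mol.
Step 2 (CO:CO2 = 2:2): theoretical n(CO2) = 3.5683 mol, so theoretical mass = 3.5683 × 44.01 = 157.04 g.
At 63.00% yield, actual mass of CO2 = 157.04 × 0.6300 = 98.936 g.

98.94 g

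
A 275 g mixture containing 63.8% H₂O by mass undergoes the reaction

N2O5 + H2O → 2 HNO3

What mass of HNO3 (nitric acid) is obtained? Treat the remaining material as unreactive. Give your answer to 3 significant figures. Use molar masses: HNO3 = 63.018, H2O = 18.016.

1230 g

Mass of pure H2O = 275 g × 0.638 = 175.4 g.
n(H2O) = 175.4 g / 18.016 g/mol = 9.739 mol.
From the equation the H2O:HNO3 mole ratio is 1:2, so n(HNO3) = 9.739 × 2/1 = 19.48 mol.
Mass of HNO3 = 19.48 mol × 63.018 g/mol = 1227 g.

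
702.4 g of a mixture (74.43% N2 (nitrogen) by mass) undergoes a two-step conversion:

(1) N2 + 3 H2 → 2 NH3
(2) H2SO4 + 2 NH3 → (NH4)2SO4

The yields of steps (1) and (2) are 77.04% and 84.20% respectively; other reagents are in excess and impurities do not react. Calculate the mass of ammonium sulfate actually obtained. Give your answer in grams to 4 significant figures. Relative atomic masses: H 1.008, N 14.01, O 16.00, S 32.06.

1599 g

Pure N2 = 702.4 × 0.7443 = 522.80 g.
M(N2) = 2(14.01) = 28.02 g/mol.
M((NH4)2SO4) = 2(14.01) + 8(1.008) + 32.06 + 4(16.00) = 132.144 g/mol.
n(N2) = 522.80 / 28.02 = 18.658 mol.
Step 1 (N2:NH3 = 1:2): theoretical n(NH3) = 37.316 mol; at 77.04% yield, n(NH3) = 28.748 mol.
Step 2 (NH3:(NH4)2SO4 = 2:1): theoretical n((NH4)2SO4) = 14.374 mol, so theoretical mass = 14.374 × 132.144 = 1899.5 g.
At 84.20% yield, actual mass of (NH4)2SO4 = 1899.5 × 0.8420 = 1599.3 g.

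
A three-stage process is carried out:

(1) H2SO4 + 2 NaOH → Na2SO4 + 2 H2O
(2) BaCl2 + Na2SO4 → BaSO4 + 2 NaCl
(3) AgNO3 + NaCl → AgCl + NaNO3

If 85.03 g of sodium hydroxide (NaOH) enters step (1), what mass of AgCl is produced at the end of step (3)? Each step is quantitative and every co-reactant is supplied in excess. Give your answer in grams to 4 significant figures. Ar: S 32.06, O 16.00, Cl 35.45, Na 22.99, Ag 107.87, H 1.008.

304.7 g

M(NaOH) = 22.99 + 16.00 + 1.008 = 39.998 g/mol.
M(AgCl) = 107.87 + 35.45 = 143.32 g/mol.
n(NaOH) = 85.03 / 39.998 = 2.1259 mol.
Reaction (1): NaOH→Na2SO4 ratio 2:1 ⇒ n(Na2SO4) = 1.0629 mol.
Reaction (2): Na2SO4→NaCl ratio 1:2 ⇒ n(NaCl) = 2.1259 mol.
Reaction (3): NaCl→AgCl ratio 1:1 ⇒ n(AgCl) = 2.1259 mol.
Mass of AgCl = 2.1259 × 143.32 = 304.68 g.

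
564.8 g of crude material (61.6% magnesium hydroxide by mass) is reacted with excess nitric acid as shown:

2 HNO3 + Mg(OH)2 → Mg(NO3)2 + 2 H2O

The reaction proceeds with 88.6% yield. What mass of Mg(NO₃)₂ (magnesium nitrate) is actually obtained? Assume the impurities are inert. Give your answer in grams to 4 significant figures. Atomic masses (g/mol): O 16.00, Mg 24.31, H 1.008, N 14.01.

783.9 g

Pure Mg(OH)2 available = 564.8 g × 0.616 = 347.92 g.
M(Mg(OH)2) = 24.31 + 2(16.00) + 2(1.008) = 58.326 g/mol.
M(Mg(NO3)2) = 24.31 + 2(14.01) + 6(16.00) = 148.33 g/mol.
n(Mg(OH)2) = 347.92 g / 58.326 g/mol = 5.9650 mol.
From the equation the Mg(OH)2:Mg(NO3)2 mole ratio is 1:1, so n(Mg(NO3)2) = 5.9650 × 1/1 = 5.9650 mol.
Mass of Mg(NO3)2 = 5.9650 mol × 148.33 g/mol = 884.79 g.
Actual mass collected = 884.79 g × 0.886 = 783.93 g.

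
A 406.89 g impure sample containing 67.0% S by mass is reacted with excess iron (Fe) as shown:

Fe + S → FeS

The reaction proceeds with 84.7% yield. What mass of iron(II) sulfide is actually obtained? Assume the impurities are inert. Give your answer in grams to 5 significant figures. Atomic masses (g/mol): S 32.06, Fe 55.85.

633.15 g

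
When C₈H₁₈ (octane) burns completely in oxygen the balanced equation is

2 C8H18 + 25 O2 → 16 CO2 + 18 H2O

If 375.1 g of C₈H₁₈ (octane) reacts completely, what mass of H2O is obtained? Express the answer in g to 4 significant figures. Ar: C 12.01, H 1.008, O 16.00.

532.5 g

M(C8H18) = 8(12.01) + 18(1.008) = 114.224 g/mol.
M(H2O) = 2(1.008) + 16.00 = 18.016 g/mol.
n(C8H18) = 375.10 g / 114.224 g/mol = 3.2839 mol.
From the equation the C8H18:H2O mole ratio is 2:18, so n(H2O) = 3.2839 × 18/2 = 29.555 mol.
Mass of H2O = 29.555 mol × 18.016 g/mol = 532.46 g.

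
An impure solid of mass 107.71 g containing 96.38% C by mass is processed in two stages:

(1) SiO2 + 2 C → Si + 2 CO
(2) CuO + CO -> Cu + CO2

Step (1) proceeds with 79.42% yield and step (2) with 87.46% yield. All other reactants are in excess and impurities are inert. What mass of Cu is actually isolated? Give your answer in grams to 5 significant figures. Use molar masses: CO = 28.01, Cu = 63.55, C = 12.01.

381.55 g

Pure C = 107.71 × 0.9638 = 103.811 g.
n(C) = 103.811 / 12.01 = 8.64371 mol.
Step 1 (C:CO = 2:2): theoretical n(CO) = 8.64371 mol; at 79.42% yield, n(CO) = 6.86483 mol.
Step 2 (CO:Cu = 1:1): theoretical n(Cu) = 6.86483 mol, so theoretical mass = 6.86483 × 63.55 = 436.260 g.
At 87.46% yield, actual mass of Cu = 436.260 × 0.8746 = 381.553 g.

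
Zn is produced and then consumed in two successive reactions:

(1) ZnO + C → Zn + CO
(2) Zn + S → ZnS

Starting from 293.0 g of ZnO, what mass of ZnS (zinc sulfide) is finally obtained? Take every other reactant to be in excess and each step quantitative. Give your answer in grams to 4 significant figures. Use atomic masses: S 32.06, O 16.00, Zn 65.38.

M(ZnO) = 65.38 + 16.00 = 81.38 g/mol.
M(ZnS) = 65.38 + 32.06 = 97.44 g/mol.
n(ZnO) = 293.00 / 81.38 = 3.6004 mol.
Step 1 gives a 1:1 ratio of ZnO to Zn, so n(Zn) = 3.6004 mol.
In step 2 the Zn:ZnS ratio is 1:1, so n(ZnS) = 3.6004 mol.
Mass of ZnS = 3.6004 × 97.44 = 350.82 g.

350.8 g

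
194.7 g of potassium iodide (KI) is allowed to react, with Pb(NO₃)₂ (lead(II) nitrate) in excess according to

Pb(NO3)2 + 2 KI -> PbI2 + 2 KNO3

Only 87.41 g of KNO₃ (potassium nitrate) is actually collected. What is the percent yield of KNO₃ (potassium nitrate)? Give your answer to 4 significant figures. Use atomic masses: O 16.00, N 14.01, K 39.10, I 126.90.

73.71 %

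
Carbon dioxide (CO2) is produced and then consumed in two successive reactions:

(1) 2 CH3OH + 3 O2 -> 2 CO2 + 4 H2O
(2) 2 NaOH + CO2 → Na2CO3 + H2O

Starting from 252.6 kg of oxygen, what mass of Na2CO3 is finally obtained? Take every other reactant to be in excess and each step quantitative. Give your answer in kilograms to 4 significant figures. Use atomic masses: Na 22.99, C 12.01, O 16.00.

557.8 kg

M(O2) = 2(16.00) = 32.00 g/mol.
M(Na2CO3) = 2(22.99) + 12.01 + 3(16.00) = 105.99 g/mol.
252.6 kg = 252600 g.
n(O2) = 252600 / 32.00 = 7893.8 mol.
Step 1 gives a 3:2 ratio of O2 to CO2, so n(CO2) = 5262.5 mol.
In step 2 the CO2:Na2CO3 ratio is 1:1, so n(Na2CO3) = 5262.5 mol.
Mass of Na2CO3 = 5262.5 × 105.99 = 557770 g = 557.8 kg.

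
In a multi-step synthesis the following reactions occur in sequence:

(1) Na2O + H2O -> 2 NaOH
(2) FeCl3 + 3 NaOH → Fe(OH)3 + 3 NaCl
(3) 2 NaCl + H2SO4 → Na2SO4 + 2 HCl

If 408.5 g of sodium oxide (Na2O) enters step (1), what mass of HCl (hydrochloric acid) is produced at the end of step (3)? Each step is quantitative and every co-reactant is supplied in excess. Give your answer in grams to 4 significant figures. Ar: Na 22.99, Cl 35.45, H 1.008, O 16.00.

M(Na2O) = 2(22.99) + 16.00 = 61.98 g/mol.
M(HCl) = 1.008 + 35.45 = 36.458 g/mol.
n(Na2O) = 408.5 / 61.98 = 6.5908 mol.
Reaction (1): Na2O→NaOH ratio 1:2 ⇒ n(NaOH) = 13.182 mol.
Reaction (2): NaOH→NaCl ratio 3:3 ⇒ n(NaCl) = 13.182 mol.
Reaction (3): NaCl→HCl ratio 2:2 ⇒ n(HCl) = 13.182 mol.
Mass of HCl = 13.182 × 36.458 = 480.58 g.

480.6 g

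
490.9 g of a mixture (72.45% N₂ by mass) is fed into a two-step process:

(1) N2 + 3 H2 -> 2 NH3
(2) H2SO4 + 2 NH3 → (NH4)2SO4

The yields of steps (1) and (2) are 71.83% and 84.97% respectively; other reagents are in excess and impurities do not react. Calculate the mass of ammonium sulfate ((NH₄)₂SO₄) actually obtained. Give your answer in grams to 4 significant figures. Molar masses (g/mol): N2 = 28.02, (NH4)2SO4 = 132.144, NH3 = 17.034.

1024 g

Pure N2 = 490.9 × 0.7245 = 355.66 g.
n(N2) = 355.66 / 28.02 = 12.693 mol.
Step 1 (N2:NH3 = 1:2): theoretical n(NH3) = 25.386 mol; at 71.83% yield, n(NH3) = 18.235 mol.
Step 2 (NH3:(NH4)2SO4 = 2:1): theoretical n((NH4)2SO4) = 9.1174 mol, so theoretical mass = 9.1174 × 132.144 = 1204.8 g.
At 84.97% yield, actual mass of (NH4)2SO4 = 1204.8 × 0.8497 = 1023.7 g.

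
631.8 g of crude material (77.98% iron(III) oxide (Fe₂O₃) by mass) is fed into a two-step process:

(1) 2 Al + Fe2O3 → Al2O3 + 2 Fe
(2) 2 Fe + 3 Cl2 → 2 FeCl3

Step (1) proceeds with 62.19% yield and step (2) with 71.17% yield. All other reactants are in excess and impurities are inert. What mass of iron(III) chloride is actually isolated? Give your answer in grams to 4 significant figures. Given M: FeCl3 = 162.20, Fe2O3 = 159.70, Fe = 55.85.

443.0 g

Pure Fe2O3 = 631.8 × 0.7798 = 492.68 g.
n(Fe2O3) = 492.68 / 159.70 = 3.0850 mol.
Step 1 (Fe2O3:Fe = 1:2): theoretical n(Fe) = 6.1700 mol; at 62.19% yield, n(Fe) = 3.8371 mol.
Step 2 (Fe:FeCl3 = 2:2): theoretical n(FeCl3) = 3.8371 mol, so theoretical mass = 3.8371 × 162.20 = 622.39 g.
At 71.17% yield, actual mass of FeCl3 = 622.39 × 0.7117 = 442.95 g.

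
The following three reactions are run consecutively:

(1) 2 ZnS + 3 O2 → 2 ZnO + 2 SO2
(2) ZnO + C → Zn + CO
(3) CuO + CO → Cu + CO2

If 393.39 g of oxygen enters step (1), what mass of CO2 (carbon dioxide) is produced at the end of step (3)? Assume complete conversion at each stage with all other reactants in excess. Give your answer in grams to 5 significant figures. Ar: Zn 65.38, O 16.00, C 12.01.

360.69 g

M(O2) = 2(16.00) = 32.00 g/mol.
M(CO2) = 12.01 + 2(16.00) = 44.01 g/mol.
n(O2) = 393.39 / 32.00 = 12.2934 mol.
Reaction (1): O2→ZnO ratio 3:2 ⇒ n(ZnO) = 8.19562 mol.
Reaction (2): ZnO→CO ratio 1:1 ⇒ n(CO) = 8.19562 mol.
Reaction (3): CO→CO2 ratio 1:1 ⇒ n(CO2) = 8.19562 mol.
Mass of CO2 = 8.19562 × 44.01 = 360.689 g.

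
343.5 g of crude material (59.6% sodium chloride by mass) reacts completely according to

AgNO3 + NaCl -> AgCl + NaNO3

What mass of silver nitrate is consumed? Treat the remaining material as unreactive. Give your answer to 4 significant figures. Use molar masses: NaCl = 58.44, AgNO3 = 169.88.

595.1 g

Mass of pure NaCl = 343.5 g × 0.596 = 204.73 g.
n(NaCl) = 204.73 g / 58.44 g/mol = 3.5032 mol.
From the equation the NaCl:AgNO3 mole ratio is 1:1, so n(AgNO3) = 3.5032 × 1/1 = 3.5032 mol.
Mass of AgNO3 = 3.5032 mol × 169.88 g/mol = 595.12 g.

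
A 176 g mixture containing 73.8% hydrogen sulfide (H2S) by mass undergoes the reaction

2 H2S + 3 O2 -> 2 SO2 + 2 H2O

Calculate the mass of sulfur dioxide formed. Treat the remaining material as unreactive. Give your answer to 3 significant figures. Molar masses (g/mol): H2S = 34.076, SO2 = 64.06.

244 g

Mass of pure H2S = 176 g × 0.738 = 129.9 g.
n(H2S) = 129.9 g / 34.076 g/mol = 3.812 mol.
From the equation the H2S:SO2 mole ratio is 2:2, so n(SO2) = 3.812 × 2/2 = 3.812 mol.
Mass of SO2 = 3.812 mol × 64.06 g/mol = 244.2 g.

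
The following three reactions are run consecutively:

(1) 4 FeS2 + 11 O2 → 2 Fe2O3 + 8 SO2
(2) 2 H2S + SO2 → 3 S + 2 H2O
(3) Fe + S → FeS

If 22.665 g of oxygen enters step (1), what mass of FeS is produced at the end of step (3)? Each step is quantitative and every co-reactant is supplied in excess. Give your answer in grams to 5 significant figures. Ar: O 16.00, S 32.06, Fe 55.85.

135.85 g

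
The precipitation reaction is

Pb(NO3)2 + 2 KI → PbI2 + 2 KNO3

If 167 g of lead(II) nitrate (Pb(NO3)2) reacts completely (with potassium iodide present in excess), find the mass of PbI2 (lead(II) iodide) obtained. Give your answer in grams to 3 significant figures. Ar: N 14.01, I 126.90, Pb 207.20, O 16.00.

232 g

M(Pb(NO3)2) = 207.20 + 2(14.01) + 6(16.00) = 331.22 g/mol.
M(PbI2) = 207.20 + 2(126.90) = 461.00 g/mol.
n(Pb(NO3)2) = 167.0 g / 331.22 g/mol = 0.5042 mol.
From the equation the Pb(NO3)2:PbI2 mole ratio is 1:1, so n(PbI2) = 0.5042 × 1/1 = 0.5042 mol.
Mass of PbI2 = 0.5042 mol × 461.00 g/mol = 232.4 g.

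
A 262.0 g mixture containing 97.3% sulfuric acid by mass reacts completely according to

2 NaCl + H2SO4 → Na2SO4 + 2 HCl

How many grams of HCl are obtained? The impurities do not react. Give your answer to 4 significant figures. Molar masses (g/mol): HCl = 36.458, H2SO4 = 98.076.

Mass of pure H2SO4 = 262.0 g × 0.973 = 254.93 g.
n(H2SO4) = 254.93 g / 98.076 g/mol = 2.5993 mol.
From the equation the H2SO4:HCl mole ratio is 1:2, so n(HCl) = 2.5993 × 2/1 = 5.1985 mol.
Mass of HCl = 5.1985 mol × 36.458 g/mol = 189.53 g.

189.5 g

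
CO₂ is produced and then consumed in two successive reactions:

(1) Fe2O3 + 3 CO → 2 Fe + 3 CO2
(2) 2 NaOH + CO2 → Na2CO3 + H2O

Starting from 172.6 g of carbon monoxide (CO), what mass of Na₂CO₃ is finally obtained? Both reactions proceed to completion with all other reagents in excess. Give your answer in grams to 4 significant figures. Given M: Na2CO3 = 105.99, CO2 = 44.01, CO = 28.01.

653.1 g

n(CO) = 172.60 / 28.01 = 6.1621 mol.
Step 1 gives a 3:3 ratio of CO to CO2, so n(CO2) = 6.1621 mol.
In step 2 the CO2:Na2CO3 ratio is 1:1, so n(Na2CO3) = 6.1621 mol.
Mass of Na2CO3 = 6.1621 × 105.99 = 653.12 g.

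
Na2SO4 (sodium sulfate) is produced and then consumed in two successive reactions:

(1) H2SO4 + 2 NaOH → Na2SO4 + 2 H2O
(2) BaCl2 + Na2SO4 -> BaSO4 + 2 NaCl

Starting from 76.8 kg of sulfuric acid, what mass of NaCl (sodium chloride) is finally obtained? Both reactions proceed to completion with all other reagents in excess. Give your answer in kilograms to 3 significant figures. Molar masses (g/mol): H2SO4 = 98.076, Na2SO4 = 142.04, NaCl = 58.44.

76.8 kg = 76800 g.
n(H2SO4) = 76800 / 98.076 = 783.1 mol.
Step 1 gives a 1:1 ratio of H2SO4 to Na2SO4, so n(Na2SO4) = 783.1 mol.
In step 2 the Na2SO4:NaCl ratio is 1:2, so n(NaCl) = 1566 mol.
Mass of NaCl = 1566 × 58.44 = 91520 g = 91.5 kg.

91.5 kg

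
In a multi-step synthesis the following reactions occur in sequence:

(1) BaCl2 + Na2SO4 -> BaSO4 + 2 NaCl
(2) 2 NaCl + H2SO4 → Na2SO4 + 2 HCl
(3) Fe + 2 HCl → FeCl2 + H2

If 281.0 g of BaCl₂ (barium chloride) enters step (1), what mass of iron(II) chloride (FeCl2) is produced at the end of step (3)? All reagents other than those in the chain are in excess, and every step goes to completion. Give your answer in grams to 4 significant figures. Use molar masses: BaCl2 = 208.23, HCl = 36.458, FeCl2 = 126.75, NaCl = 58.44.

171.0 g

n(BaCl2) = 281.0 / 208.23 = 1.3495 mol.
Reaction (1): BaCl2→NaCl ratio 1:2 ⇒ n(NaCl) = 2.6989 mol.
Reaction (2): NaCl→HCl ratio 2:2 ⇒ n(HCl) = 2.6989 mol.
Reaction (3): HCl→FeCl2 ratio 2:1 ⇒ n(FeCl2) = 1.3495 mol.
Mass of FeCl2 = 1.3495 × 126.75 = 171.05 g.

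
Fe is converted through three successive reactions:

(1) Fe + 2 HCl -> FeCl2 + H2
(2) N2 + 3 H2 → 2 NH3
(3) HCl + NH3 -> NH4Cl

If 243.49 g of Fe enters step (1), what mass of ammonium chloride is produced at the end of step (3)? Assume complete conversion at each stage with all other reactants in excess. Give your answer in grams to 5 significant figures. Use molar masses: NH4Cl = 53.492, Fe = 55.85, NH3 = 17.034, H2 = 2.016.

n(Fe) = 243.49 / 55.85 = 4.35971 mol.
Reaction (1): Fe→H2 ratio 1:1 ⇒ n(H2) = 4.35971 mol.
Reaction (2): H2→NH3 ratio 3:2 ⇒ n(NH3) = 2.90648 mol.
Reaction (3): NH3→NH4Cl ratio 1:1 ⇒ n(NH4Cl) = 2.90648 mol.
Mass of NH4Cl = 2.90648 × 53.492 = 155.473 g.

155.47 g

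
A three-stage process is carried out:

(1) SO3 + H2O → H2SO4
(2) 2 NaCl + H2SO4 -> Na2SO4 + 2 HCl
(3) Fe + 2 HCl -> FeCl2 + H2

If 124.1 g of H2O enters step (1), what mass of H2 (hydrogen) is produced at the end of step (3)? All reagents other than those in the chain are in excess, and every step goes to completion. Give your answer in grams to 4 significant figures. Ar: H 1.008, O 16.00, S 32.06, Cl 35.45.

13.89 g

M(H2O) = 2(1.008) + 16.00 = 18.016 g/mol.
M(H2) = 2(1.008) = 2.016 g/mol.
n(H2O) = 124.1 / 18.016 = 6.8883 mol.
Reaction (1): H2O→H2SO4 ratio 1:1 ⇒ n(H2SO4) = 6.8883 mol.
Reaction (2): H2SO4→HCl ratio 1:2 ⇒ n(HCl) = 13.777 mol.
Reaction (3): HCl→H2 ratio 2:1 ⇒ n(H2) = 6.8883 mol.
Mass of H2 = 6.8883 × 2.016 = 13.887 g.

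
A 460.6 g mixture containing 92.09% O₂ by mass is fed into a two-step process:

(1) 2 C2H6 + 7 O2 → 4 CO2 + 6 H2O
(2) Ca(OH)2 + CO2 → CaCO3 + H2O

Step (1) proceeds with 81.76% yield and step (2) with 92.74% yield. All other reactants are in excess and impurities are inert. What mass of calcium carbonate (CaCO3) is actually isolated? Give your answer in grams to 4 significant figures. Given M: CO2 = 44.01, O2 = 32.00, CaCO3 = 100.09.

574.8 g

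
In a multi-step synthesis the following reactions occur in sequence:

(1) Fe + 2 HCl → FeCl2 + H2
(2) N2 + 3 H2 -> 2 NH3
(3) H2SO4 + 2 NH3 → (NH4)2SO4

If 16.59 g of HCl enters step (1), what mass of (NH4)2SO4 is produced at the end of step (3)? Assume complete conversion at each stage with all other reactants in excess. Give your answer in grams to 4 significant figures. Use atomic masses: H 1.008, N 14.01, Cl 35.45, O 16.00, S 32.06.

M(HCl) = 1.008 + 35.45 = 36.458 g/mol.
M((NH4)2SO4) = 2(14.01) + 8(1.008) + 32.06 + 4(16.00) = 132.144 g/mol.
n(HCl) = 16.59 / 36.458 = 0.45504 mol.
Reaction (1): HCl→H2 ratio 2:1 ⇒ n(H2) = 0.22752 mol.
Reaction (2): H2→NH3 ratio 3:2 ⇒ n(NH3) = 0.15168 mol.
Reaction (3): NH3→(NH4)2SO4 ratio 2:1 ⇒ n((NH4)2SO4) = 0.075841 mol.
Mass of (NH4)2SO4 = 0.075841 × 132.144 = 10.022 g.

10.02 g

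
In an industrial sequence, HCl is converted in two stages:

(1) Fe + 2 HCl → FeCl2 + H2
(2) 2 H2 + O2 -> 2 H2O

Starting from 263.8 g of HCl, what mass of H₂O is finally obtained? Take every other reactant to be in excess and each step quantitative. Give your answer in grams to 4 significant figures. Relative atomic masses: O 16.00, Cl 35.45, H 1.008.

M(HCl) = 1.008 + 35.45 = 36.458 g/mol.
M(H2O) = 2(1.008) + 16.00 = 18.016 g/mol.
n(HCl) = 263.80 / 36.458 = 7.2357 mol.
Step 1 gives a 2:1 ratio of HCl to H2, so n(H2) = 3.6179 mol.
In step 2 the H2:H2O ratio is 2:2, so n(H2O) = 3.6179 mol.
Mass of H2O = 3.6179 × 18.016 = 65.179 g.

65.18 g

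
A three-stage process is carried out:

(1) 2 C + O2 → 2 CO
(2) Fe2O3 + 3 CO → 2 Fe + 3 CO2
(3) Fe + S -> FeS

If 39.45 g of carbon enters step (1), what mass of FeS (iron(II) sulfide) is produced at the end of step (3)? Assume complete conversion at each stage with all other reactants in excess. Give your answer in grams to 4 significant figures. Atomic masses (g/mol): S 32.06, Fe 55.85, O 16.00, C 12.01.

M(C) = 12.01 g/mol.
M(FeS) = 55.85 + 32.06 = 87.91 g/mol.
n(C) = 39.45 / 12.01 = 3.2848 mol.
Reaction (1): C→CO ratio 2:2 ⇒ n(CO) = 3.2848 mol.
Reaction (2): CO→Fe ratio 3:2 ⇒ n(Fe) = 2.1898 mol.
Reaction (3): Fe→FeS ratio 1:1 ⇒ n(FeS) = 2.1898 mol.
Mass of FeS = 2.1898 × 87.91 = 192.51 g.

192.5 g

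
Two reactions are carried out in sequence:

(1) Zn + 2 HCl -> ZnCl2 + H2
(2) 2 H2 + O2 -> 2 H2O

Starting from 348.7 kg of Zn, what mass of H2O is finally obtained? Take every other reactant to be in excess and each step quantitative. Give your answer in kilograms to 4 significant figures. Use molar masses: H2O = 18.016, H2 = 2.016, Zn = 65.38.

96.09 kg

348.7 kg = 348700 g.
n(Zn) = 348700 / 65.38 = 5333.4 mol.
Step 1 gives a 1:1 ratio of Zn to H2, so n(H2) = 5333.4 mol.
In step 2 the H2:H2O ratio is 2:2, so n(H2O) = 5333.4 mol.
Mass of H2O = 5333.4 × 18.016 = 96087 g = 96.09 kg.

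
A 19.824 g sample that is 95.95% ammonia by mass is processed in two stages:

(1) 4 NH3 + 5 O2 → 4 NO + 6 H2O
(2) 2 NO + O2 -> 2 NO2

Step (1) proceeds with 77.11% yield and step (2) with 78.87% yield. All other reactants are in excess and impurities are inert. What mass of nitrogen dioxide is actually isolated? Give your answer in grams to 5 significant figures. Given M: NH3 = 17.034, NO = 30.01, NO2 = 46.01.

Pure NH3 = 19.824 × 0.9595 = 19.0211 g.
n(NH3) = 19.0211 / 17.034 = 1.11666 mol.
Step 1 (NH3:NO = 4:4): theoretical n(NO) = 1.11666 mol; at 77.11% yield, n(NO) = 0.861054 mol.
Step 2 (NO:NO2 = 2:2): theoretical n(NO2) = 0.861054 mol, so theoretical mass = 0.861054 × 46.01 = 39.6171 g.
At 78.87% yield, actual mass of NO2 = 39.6171 × 0.7887 = 31.2460 g.

31.246 g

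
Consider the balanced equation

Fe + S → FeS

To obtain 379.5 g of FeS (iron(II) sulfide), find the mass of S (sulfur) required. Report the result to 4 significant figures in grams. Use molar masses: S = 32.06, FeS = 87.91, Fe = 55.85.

138.4 g

n(FeS) = 379.50 g / 87.91 g/mol = 4.3169 mol.
From the equation the FeS:S mole ratio is 1:1, so n(S) = 4.3169 × 1/1 = 4.3169 mol.
Mass of S = 4.3169 mol × 32.06 g/mol = 138.40 g.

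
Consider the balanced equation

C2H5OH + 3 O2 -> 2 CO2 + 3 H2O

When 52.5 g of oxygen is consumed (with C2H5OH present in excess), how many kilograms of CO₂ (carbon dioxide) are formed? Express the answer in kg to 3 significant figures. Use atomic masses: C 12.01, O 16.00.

0.0481 kg

M(O2) = 2(16.00) = 32.00 g/mol.
M(CO2) = 12.01 + 2(16.00) = 44.01 g/mol.
n(O2) = 52.50 g / 32.00 g/mol = 1.641 mol.
From the equation the O2:CO2 mole ratio is 3:2, so n(CO2) = 1.641 × 2/3 = 1.094 mol.
Mass of CO2 = 1.094 mol × 44.01 g/mol = 48.14 g.
Converting to kg: 48.14 g = 0.0481 kg.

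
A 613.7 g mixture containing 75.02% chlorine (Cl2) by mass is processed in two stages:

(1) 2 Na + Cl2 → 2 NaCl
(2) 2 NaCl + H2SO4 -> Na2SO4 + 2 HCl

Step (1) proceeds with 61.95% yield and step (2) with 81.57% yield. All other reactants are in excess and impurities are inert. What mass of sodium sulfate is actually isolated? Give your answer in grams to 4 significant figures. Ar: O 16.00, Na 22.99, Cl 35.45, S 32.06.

466.1 g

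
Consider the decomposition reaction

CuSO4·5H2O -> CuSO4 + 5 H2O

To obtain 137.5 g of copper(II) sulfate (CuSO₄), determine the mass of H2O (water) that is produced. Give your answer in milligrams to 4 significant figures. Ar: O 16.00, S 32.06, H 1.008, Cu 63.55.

M(CuSO4) = 63.55 + 32.06 + 4(16.00) = 159.61 g/mol.
M(H2O) = 2(1.008) + 16.00 = 18.016 g/mol.
n(CuSO4) = 137.50 g / 159.61 g/mol = 0.86147 mol.
From the equation the CuSO4:H2O mole ratio is 1:5, so n(H2O) = 0.86147 × 5/1 = 4.3074 mol.
Mass of H2O = 4.3074 mol × 18.016 g/mol = 77.602 g.
Converting to mg: 77.602 g = 77600 mg.

77600 mg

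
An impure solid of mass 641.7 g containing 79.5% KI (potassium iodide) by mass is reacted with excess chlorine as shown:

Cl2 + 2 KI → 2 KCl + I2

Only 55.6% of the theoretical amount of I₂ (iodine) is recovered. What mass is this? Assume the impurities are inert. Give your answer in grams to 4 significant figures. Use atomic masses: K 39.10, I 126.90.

216.8 g

Pure KI available = 641.7 g × 0.795 = 510.15 g.
M(KI) = 39.10 + 126.90 = 166.00 g/mol.
M(I2) = 2(126.90) = 253.80 g/mol.
n(KI) = 510.15 g / 166.00 g/mol = 3.0732 mol.
From the equation the KI:I2 mole ratio is 2:1, so n(I2) = 3.0732 × 1/2 = 1.5366 mol.
Mass of I2 = 1.5366 mol × 253.80 g/mol = 389.99 g.
Actual mass collected = 389.99 g × 0.556 = 216.83 g.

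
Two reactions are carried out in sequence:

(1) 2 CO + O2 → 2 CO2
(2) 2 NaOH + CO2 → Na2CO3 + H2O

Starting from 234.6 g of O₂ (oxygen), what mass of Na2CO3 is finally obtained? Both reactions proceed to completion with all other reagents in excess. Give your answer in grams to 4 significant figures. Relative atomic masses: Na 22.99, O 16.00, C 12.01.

1554 g

M(O2) = 2(16.00) = 32.00 g/mol.
M(Na2CO3) = 2(22.99) + 12.01 + 3(16.00) = 105.99 g/mol.
n(O2) = 234.60 / 32.00 = 7.3312 mol.
Step 1 gives a 1:2 ratio of O2 to CO2, so n(CO2) = 14.662 mol.
In step 2 the CO2:Na2CO3 ratio is 1:1, so n(Na2CO3) = 14.662 mol.
Mass of Na2CO3 = 14.662 × 105.99 = 1554.1 g.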